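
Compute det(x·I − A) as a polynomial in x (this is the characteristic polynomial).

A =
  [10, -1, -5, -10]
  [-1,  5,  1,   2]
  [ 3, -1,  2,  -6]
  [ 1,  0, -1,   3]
x^4 - 20*x^3 + 150*x^2 - 500*x + 625

Expanding det(x·I − A) (e.g. by cofactor expansion or by noting that A is similar to its Jordan form J, which has the same characteristic polynomial as A) gives
  χ_A(x) = x^4 - 20*x^3 + 150*x^2 - 500*x + 625
which factors as (x - 5)^4. The eigenvalues (with algebraic multiplicities) are λ = 5 with multiplicity 4.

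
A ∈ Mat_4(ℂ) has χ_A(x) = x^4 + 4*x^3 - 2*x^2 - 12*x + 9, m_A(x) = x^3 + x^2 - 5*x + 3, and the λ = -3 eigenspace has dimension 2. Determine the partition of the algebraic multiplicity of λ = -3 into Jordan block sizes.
Block sizes for λ = -3: [1, 1]

Step 1 — from the characteristic polynomial, algebraic multiplicity of λ = -3 is 2. From dim ker(A − (-3)·I) = 2, there are exactly 2 Jordan blocks for λ = -3.
Step 2 — from the minimal polynomial, the factor (x + 3) tells us the largest block for λ = -3 has size 1.
Step 3 — with total size 2, 2 blocks, and largest block 1, the block sizes (in nonincreasing order) are [1, 1].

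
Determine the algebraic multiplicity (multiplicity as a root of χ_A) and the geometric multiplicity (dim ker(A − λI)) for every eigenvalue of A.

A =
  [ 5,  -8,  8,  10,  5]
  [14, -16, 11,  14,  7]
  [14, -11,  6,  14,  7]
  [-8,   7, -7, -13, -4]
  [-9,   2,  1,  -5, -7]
λ = -5: alg = 5, geom = 2

Step 1 — factor the characteristic polynomial to read off the algebraic multiplicities:
  χ_A(x) = (x + 5)^5

Step 2 — compute geometric multiplicities via the rank-nullity identity g(λ) = n − rank(A − λI):
  rank(A − (-5)·I) = 3, so dim ker(A − (-5)·I) = n − 3 = 2

Summary:
  λ = -5: algebraic multiplicity = 5, geometric multiplicity = 2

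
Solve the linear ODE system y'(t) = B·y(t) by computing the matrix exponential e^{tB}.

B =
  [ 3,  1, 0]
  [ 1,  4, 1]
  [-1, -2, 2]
e^{tB} =
  [t^2*exp(3*t)/2 + exp(3*t), t^2*exp(3*t)/2 + t*exp(3*t), t^2*exp(3*t)/2]
  [t*exp(3*t), t*exp(3*t) + exp(3*t), t*exp(3*t)]
  [-t^2*exp(3*t)/2 - t*exp(3*t), -t^2*exp(3*t)/2 - 2*t*exp(3*t), -t^2*exp(3*t)/2 - t*exp(3*t) + exp(3*t)]

Strategy: write B = P · J · P⁻¹ where J is a Jordan canonical form, so e^{tB} = P · e^{tJ} · P⁻¹, and e^{tJ} can be computed block-by-block.

B has Jordan form
J =
  [3, 1, 0]
  [0, 3, 1]
  [0, 0, 3]
(up to reordering of blocks).

Per-block formulas:
  For a 3×3 Jordan block J_3(3): exp(t · J_3(3)) = e^(3t)·(I + t·N + (t^2/2)·N^2), where N is the 3×3 nilpotent shift.

After assembling e^{tJ} and conjugating by P, we get:

e^{tB} =
  [t^2*exp(3*t)/2 + exp(3*t), t^2*exp(3*t)/2 + t*exp(3*t), t^2*exp(3*t)/2]
  [t*exp(3*t), t*exp(3*t) + exp(3*t), t*exp(3*t)]
  [-t^2*exp(3*t)/2 - t*exp(3*t), -t^2*exp(3*t)/2 - 2*t*exp(3*t), -t^2*exp(3*t)/2 - t*exp(3*t) + exp(3*t)]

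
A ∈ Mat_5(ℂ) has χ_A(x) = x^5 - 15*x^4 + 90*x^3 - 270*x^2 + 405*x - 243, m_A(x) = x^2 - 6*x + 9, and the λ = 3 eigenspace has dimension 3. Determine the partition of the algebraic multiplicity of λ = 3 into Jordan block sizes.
Block sizes for λ = 3: [2, 2, 1]

Step 1 — from the characteristic polynomial, algebraic multiplicity of λ = 3 is 5. From dim ker(A − (3)·I) = 3, there are exactly 3 Jordan blocks for λ = 3.
Step 2 — from the minimal polynomial, the factor (x − 3)^2 tells us the largest block for λ = 3 has size 2.
Step 3 — with total size 5, 3 blocks, and largest block 2, the block sizes (in nonincreasing order) are [2, 2, 1].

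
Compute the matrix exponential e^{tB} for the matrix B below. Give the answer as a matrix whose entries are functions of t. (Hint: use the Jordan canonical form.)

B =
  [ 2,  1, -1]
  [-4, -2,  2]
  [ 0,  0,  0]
e^{tB} =
  [2*t + 1, t, -t]
  [-4*t, 1 - 2*t, 2*t]
  [0, 0, 1]

Strategy: write B = P · J · P⁻¹ where J is a Jordan canonical form, so e^{tB} = P · e^{tJ} · P⁻¹, and e^{tJ} can be computed block-by-block.

B has Jordan form
J =
  [0, 1, 0]
  [0, 0, 0]
  [0, 0, 0]
(up to reordering of blocks).

Per-block formulas:
  For a 2×2 Jordan block J_2(0): exp(t · J_2(0)) = e^(0t)·(I + t·N), where N is the 2×2 nilpotent shift.
  For a 1×1 block at λ = 0: exp(t · [0]) = [e^(0t)].

After assembling e^{tJ} and conjugating by P, we get:

e^{tB} =
  [2*t + 1, t, -t]
  [-4*t, 1 - 2*t, 2*t]
  [0, 0, 1]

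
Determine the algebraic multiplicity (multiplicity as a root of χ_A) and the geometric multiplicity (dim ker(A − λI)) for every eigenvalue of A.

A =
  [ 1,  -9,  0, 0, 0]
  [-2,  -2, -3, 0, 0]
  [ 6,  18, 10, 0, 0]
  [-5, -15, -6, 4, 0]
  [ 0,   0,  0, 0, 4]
λ = 1: alg = 1, geom = 1; λ = 4: alg = 4, geom = 3

Step 1 — factor the characteristic polynomial to read off the algebraic multiplicities:
  χ_A(x) = (x - 4)^4*(x - 1)

Step 2 — compute geometric multiplicities via the rank-nullity identity g(λ) = n − rank(A − λI):
  rank(A − (1)·I) = 4, so dim ker(A − (1)·I) = n − 4 = 1
  rank(A − (4)·I) = 2, so dim ker(A − (4)·I) = n − 2 = 3

Summary:
  λ = 1: algebraic multiplicity = 1, geometric multiplicity = 1
  λ = 4: algebraic multiplicity = 4, geometric multiplicity = 3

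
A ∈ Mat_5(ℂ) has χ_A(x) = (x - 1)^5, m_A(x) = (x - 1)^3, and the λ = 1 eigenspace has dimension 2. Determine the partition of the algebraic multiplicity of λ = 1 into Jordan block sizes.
Block sizes for λ = 1: [3, 2]

Step 1 — from the characteristic polynomial, algebraic multiplicity of λ = 1 is 5. From dim ker(A − (1)·I) = 2, there are exactly 2 Jordan blocks for λ = 1.
Step 2 — from the minimal polynomial, the factor (x − 1)^3 tells us the largest block for λ = 1 has size 3.
Step 3 — with total size 5, 2 blocks, and largest block 3, the block sizes (in nonincreasing order) are [3, 2].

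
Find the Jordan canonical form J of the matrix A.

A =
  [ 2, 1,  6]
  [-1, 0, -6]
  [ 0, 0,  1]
J_2(1) ⊕ J_1(1)

The characteristic polynomial is
  det(x·I − A) = x^3 - 3*x^2 + 3*x - 1 = (x - 1)^3

Eigenvalues and multiplicities (the geometric multiplicity of λ is n − rank(A − λI), which equals the number of Jordan blocks for λ):
  λ = 1: algebraic multiplicity = 3, geometric multiplicity = 2

Determining the block sizes for each eigenvalue:
  λ = 1: 2 blocks summing to 3 forces exactly one block of size 2 and the rest size 1 → block sizes [2, 1]

Assembling the blocks gives a Jordan form
J =
  [1, 1, 0]
  [0, 1, 0]
  [0, 0, 1]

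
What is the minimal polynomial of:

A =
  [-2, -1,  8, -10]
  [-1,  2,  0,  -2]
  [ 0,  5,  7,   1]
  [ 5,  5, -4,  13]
x^2 - 10*x + 25

The characteristic polynomial is χ_A(x) = (x - 5)^4, so the eigenvalues are known. The minimal polynomial is
  m_A(x) = Π_λ (x − λ)^{k_λ}
where k_λ is the size of the *largest* Jordan block for λ (equivalently, the smallest k with (A − λI)^k v = 0 for every generalised eigenvector v of λ).

  λ = 5: largest Jordan block has size 2, contributing (x − 5)^2

So m_A(x) = (x - 5)^2 = x^2 - 10*x + 25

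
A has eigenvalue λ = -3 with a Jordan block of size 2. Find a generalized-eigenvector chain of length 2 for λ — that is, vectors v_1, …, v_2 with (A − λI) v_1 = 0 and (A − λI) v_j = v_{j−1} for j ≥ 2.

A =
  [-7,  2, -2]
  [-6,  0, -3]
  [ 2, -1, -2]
A Jordan chain for λ = -3 of length 2:
v_1 = (-4, -6, 2)ᵀ
v_2 = (1, 0, 0)ᵀ

Let N = A − (-3)·I. We want v_2 with N^2 v_2 = 0 but N^1 v_2 ≠ 0; then v_{j-1} := N · v_j for j = 2, …, 2.

Pick v_2 = (1, 0, 0)ᵀ.
Then v_1 = N · v_2 = (-4, -6, 2)ᵀ.

Sanity check: (A − (-3)·I) v_1 = (0, 0, 0)ᵀ = 0. ✓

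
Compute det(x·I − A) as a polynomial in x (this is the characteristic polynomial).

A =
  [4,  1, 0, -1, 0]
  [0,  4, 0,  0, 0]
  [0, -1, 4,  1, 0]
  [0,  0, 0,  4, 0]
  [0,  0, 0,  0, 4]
x^5 - 20*x^4 + 160*x^3 - 640*x^2 + 1280*x - 1024

Expanding det(x·I − A) (e.g. by cofactor expansion or by noting that A is similar to its Jordan form J, which has the same characteristic polynomial as A) gives
  χ_A(x) = x^5 - 20*x^4 + 160*x^3 - 640*x^2 + 1280*x - 1024
which factors as (x - 4)^5. The eigenvalues (with algebraic multiplicities) are λ = 4 with multiplicity 5.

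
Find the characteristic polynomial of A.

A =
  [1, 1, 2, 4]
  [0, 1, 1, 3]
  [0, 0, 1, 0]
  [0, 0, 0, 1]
x^4 - 4*x^3 + 6*x^2 - 4*x + 1

Expanding det(x·I − A) (e.g. by cofactor expansion or by noting that A is similar to its Jordan form J, which has the same characteristic polynomial as A) gives
  χ_A(x) = x^4 - 4*x^3 + 6*x^2 - 4*x + 1
which factors as (x - 1)^4. The eigenvalues (with algebraic multiplicities) are λ = 1 with multiplicity 4.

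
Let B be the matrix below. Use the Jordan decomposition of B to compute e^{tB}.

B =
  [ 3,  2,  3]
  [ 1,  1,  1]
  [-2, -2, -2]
e^{tB} =
  [2*t*exp(t) + exp(t), 2*exp(t) - 2, 2*t*exp(t) + exp(t) - 1]
  [t*exp(t), exp(t), t*exp(t)]
  [-2*t*exp(t), 2 - 2*exp(t), -2*t*exp(t) + 1]

Strategy: write B = P · J · P⁻¹ where J is a Jordan canonical form, so e^{tB} = P · e^{tJ} · P⁻¹, and e^{tJ} can be computed block-by-block.

B has Jordan form
J =
  [0, 0, 0]
  [0, 1, 1]
  [0, 0, 1]
(up to reordering of blocks).

Per-block formulas:
  For a 1×1 block at λ = 0: exp(t · [0]) = [e^(0t)].
  For a 2×2 Jordan block J_2(1): exp(t · J_2(1)) = e^(1t)·(I + t·N), where N is the 2×2 nilpotent shift.

After assembling e^{tJ} and conjugating by P, we get:

e^{tB} =
  [2*t*exp(t) + exp(t), 2*exp(t) - 2, 2*t*exp(t) + exp(t) - 1]
  [t*exp(t), exp(t), t*exp(t)]
  [-2*t*exp(t), 2 - 2*exp(t), -2*t*exp(t) + 1]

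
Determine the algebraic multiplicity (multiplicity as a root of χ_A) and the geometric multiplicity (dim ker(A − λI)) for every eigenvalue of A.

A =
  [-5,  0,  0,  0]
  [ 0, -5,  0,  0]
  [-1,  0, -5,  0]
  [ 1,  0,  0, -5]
λ = -5: alg = 4, geom = 3

Step 1 — factor the characteristic polynomial to read off the algebraic multiplicities:
  χ_A(x) = (x + 5)^4

Step 2 — compute geometric multiplicities via the rank-nullity identity g(λ) = n − rank(A − λI):
  rank(A − (-5)·I) = 1, so dim ker(A − (-5)·I) = n − 1 = 3

Summary:
  λ = -5: algebraic multiplicity = 4, geometric multiplicity = 3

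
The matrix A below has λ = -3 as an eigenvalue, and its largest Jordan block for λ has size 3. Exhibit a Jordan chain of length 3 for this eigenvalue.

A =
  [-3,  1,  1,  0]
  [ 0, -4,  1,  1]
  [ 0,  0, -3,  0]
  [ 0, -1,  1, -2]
A Jordan chain for λ = -3 of length 3:
v_1 = (-1, 0, 0, 0)ᵀ
v_2 = (1, -1, 0, -1)ᵀ
v_3 = (0, 1, 0, 0)ᵀ

Let N = A − (-3)·I. We want v_3 with N^3 v_3 = 0 but N^2 v_3 ≠ 0; then v_{j-1} := N · v_j for j = 3, …, 2.

Pick v_3 = (0, 1, 0, 0)ᵀ.
Then v_2 = N · v_3 = (1, -1, 0, -1)ᵀ.
Then v_1 = N · v_2 = (-1, 0, 0, 0)ᵀ.

Sanity check: (A − (-3)·I) v_1 = (0, 0, 0, 0)ᵀ = 0. ✓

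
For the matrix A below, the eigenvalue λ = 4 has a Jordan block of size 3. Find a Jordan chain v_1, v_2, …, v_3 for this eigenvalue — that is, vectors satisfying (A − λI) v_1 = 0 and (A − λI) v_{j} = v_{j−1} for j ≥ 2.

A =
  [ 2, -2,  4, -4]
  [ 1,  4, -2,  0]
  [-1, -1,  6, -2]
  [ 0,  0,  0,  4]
A Jordan chain for λ = 4 of length 3:
v_1 = (-2, 0, -1, 0)ᵀ
v_2 = (-2, 1, -1, 0)ᵀ
v_3 = (1, 0, 0, 0)ᵀ

Let N = A − (4)·I. We want v_3 with N^3 v_3 = 0 but N^2 v_3 ≠ 0; then v_{j-1} := N · v_j for j = 3, …, 2.

Pick v_3 = (1, 0, 0, 0)ᵀ.
Then v_2 = N · v_3 = (-2, 1, -1, 0)ᵀ.
Then v_1 = N · v_2 = (-2, 0, -1, 0)ᵀ.

Sanity check: (A − (4)·I) v_1 = (0, 0, 0, 0)ᵀ = 0. ✓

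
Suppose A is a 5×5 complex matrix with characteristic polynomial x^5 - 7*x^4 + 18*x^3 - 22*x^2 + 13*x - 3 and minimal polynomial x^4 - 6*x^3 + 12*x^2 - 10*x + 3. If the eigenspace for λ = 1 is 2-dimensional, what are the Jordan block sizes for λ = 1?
Block sizes for λ = 1: [3, 1]

Step 1 — from the characteristic polynomial, algebraic multiplicity of λ = 1 is 4. From dim ker(A − (1)·I) = 2, there are exactly 2 Jordan blocks for λ = 1.
Step 2 — from the minimal polynomial, the factor (x − 1)^3 tells us the largest block for λ = 1 has size 3.
Step 3 — with total size 4, 2 blocks, and largest block 3, the block sizes (in nonincreasing order) are [3, 1].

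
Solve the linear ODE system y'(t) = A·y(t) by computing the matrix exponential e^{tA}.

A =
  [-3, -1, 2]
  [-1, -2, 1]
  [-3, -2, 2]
e^{tA} =
  [-t^2*exp(-t)/2 - 2*t*exp(-t) + exp(-t), -t^2*exp(-t)/2 - t*exp(-t), t^2*exp(-t)/2 + 2*t*exp(-t)]
  [-t*exp(-t), -t*exp(-t) + exp(-t), t*exp(-t)]
  [-t^2*exp(-t)/2 - 3*t*exp(-t), -t^2*exp(-t)/2 - 2*t*exp(-t), t^2*exp(-t)/2 + 3*t*exp(-t) + exp(-t)]

Strategy: write A = P · J · P⁻¹ where J is a Jordan canonical form, so e^{tA} = P · e^{tJ} · P⁻¹, and e^{tJ} can be computed block-by-block.

A has Jordan form
J =
  [-1,  1,  0]
  [ 0, -1,  1]
  [ 0,  0, -1]
(up to reordering of blocks).

Per-block formulas:
  For a 3×3 Jordan block J_3(-1): exp(t · J_3(-1)) = e^(-1t)·(I + t·N + (t^2/2)·N^2), where N is the 3×3 nilpotent shift.

After assembling e^{tJ} and conjugating by P, we get:

e^{tA} =
  [-t^2*exp(-t)/2 - 2*t*exp(-t) + exp(-t), -t^2*exp(-t)/2 - t*exp(-t), t^2*exp(-t)/2 + 2*t*exp(-t)]
  [-t*exp(-t), -t*exp(-t) + exp(-t), t*exp(-t)]
  [-t^2*exp(-t)/2 - 3*t*exp(-t), -t^2*exp(-t)/2 - 2*t*exp(-t), t^2*exp(-t)/2 + 3*t*exp(-t) + exp(-t)]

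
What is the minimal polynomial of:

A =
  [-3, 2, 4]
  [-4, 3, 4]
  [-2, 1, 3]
x^2 - 2*x + 1

The characteristic polynomial is χ_A(x) = (x - 1)^3, so the eigenvalues are known. The minimal polynomial is
  m_A(x) = Π_λ (x − λ)^{k_λ}
where k_λ is the size of the *largest* Jordan block for λ (equivalently, the smallest k with (A − λI)^k v = 0 for every generalised eigenvector v of λ).

  λ = 1: largest Jordan block has size 2, contributing (x − 1)^2

So m_A(x) = (x - 1)^2 = x^2 - 2*x + 1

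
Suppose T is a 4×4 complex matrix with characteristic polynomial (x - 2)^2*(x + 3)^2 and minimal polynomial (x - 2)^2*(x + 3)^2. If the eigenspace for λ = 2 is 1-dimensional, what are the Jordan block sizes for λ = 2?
Block sizes for λ = 2: [2]

Step 1 — from the characteristic polynomial, algebraic multiplicity of λ = 2 is 2. From dim ker(T − (2)·I) = 1, there are exactly 1 Jordan blocks for λ = 2.
Step 2 — from the minimal polynomial, the factor (x − 2)^2 tells us the largest block for λ = 2 has size 2.
Step 3 — with total size 2, 1 blocks, and largest block 2, the block sizes (in nonincreasing order) are [2].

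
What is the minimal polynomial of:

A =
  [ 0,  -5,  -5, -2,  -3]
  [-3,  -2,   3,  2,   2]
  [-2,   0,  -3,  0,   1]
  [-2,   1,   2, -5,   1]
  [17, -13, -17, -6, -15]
x^3 + 15*x^2 + 75*x + 125

The characteristic polynomial is χ_A(x) = (x + 5)^5, so the eigenvalues are known. The minimal polynomial is
  m_A(x) = Π_λ (x − λ)^{k_λ}
where k_λ is the size of the *largest* Jordan block for λ (equivalently, the smallest k with (A − λI)^k v = 0 for every generalised eigenvector v of λ).

  λ = -5: largest Jordan block has size 3, contributing (x + 5)^3

So m_A(x) = (x + 5)^3 = x^3 + 15*x^2 + 75*x + 125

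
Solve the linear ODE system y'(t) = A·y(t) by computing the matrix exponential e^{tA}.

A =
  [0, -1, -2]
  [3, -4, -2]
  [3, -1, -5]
e^{tA} =
  [3*t*exp(-3*t) + exp(-3*t), -t*exp(-3*t), -2*t*exp(-3*t)]
  [3*t*exp(-3*t), -t*exp(-3*t) + exp(-3*t), -2*t*exp(-3*t)]
  [3*t*exp(-3*t), -t*exp(-3*t), -2*t*exp(-3*t) + exp(-3*t)]

Strategy: write A = P · J · P⁻¹ where J is a Jordan canonical form, so e^{tA} = P · e^{tJ} · P⁻¹, and e^{tJ} can be computed block-by-block.

A has Jordan form
J =
  [-3,  1,  0]
  [ 0, -3,  0]
  [ 0,  0, -3]
(up to reordering of blocks).

Per-block formulas:
  For a 2×2 Jordan block J_2(-3): exp(t · J_2(-3)) = e^(-3t)·(I + t·N), where N is the 2×2 nilpotent shift.
  For a 1×1 block at λ = -3: exp(t · [-3]) = [e^(-3t)].

After assembling e^{tJ} and conjugating by P, we get:

e^{tA} =
  [3*t*exp(-3*t) + exp(-3*t), -t*exp(-3*t), -2*t*exp(-3*t)]
  [3*t*exp(-3*t), -t*exp(-3*t) + exp(-3*t), -2*t*exp(-3*t)]
  [3*t*exp(-3*t), -t*exp(-3*t), -2*t*exp(-3*t) + exp(-3*t)]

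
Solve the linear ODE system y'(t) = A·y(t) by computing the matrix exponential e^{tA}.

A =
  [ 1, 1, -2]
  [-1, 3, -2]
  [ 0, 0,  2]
e^{tA} =
  [-t*exp(2*t) + exp(2*t), t*exp(2*t), -2*t*exp(2*t)]
  [-t*exp(2*t), t*exp(2*t) + exp(2*t), -2*t*exp(2*t)]
  [0, 0, exp(2*t)]

Strategy: write A = P · J · P⁻¹ where J is a Jordan canonical form, so e^{tA} = P · e^{tJ} · P⁻¹, and e^{tJ} can be computed block-by-block.

A has Jordan form
J =
  [2, 1, 0]
  [0, 2, 0]
  [0, 0, 2]
(up to reordering of blocks).

Per-block formulas:
  For a 2×2 Jordan block J_2(2): exp(t · J_2(2)) = e^(2t)·(I + t·N), where N is the 2×2 nilpotent shift.
  For a 1×1 block at λ = 2: exp(t · [2]) = [e^(2t)].

After assembling e^{tJ} and conjugating by P, we get:

e^{tA} =
  [-t*exp(2*t) + exp(2*t), t*exp(2*t), -2*t*exp(2*t)]
  [-t*exp(2*t), t*exp(2*t) + exp(2*t), -2*t*exp(2*t)]
  [0, 0, exp(2*t)]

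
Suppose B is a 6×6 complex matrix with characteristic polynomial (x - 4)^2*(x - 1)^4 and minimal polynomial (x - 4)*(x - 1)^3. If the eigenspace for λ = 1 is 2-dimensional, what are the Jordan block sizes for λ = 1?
Block sizes for λ = 1: [3, 1]

Step 1 — from the characteristic polynomial, algebraic multiplicity of λ = 1 is 4. From dim ker(B − (1)·I) = 2, there are exactly 2 Jordan blocks for λ = 1.
Step 2 — from the minimal polynomial, the factor (x − 1)^3 tells us the largest block for λ = 1 has size 3.
Step 3 — with total size 4, 2 blocks, and largest block 3, the block sizes (in nonincreasing order) are [3, 1].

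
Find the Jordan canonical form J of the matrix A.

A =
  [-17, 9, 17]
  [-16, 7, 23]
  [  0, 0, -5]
J_3(-5)

The characteristic polynomial is
  det(x·I − A) = x^3 + 15*x^2 + 75*x + 125 = (x + 5)^3

Eigenvalues and multiplicities (the geometric multiplicity of λ is n − rank(A − λI), which equals the number of Jordan blocks for λ):
  λ = -5: algebraic multiplicity = 3, geometric multiplicity = 1

Determining the block sizes for each eigenvalue:
  λ = -5: one block (gm = 1), so the single block has size am = 3 → block sizes [3]

Assembling the blocks gives a Jordan form
J =
  [-5,  1,  0]
  [ 0, -5,  1]
  [ 0,  0, -5]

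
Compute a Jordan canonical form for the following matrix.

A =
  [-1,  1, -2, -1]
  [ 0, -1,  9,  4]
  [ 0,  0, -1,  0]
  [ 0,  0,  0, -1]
J_3(-1) ⊕ J_1(-1)

The characteristic polynomial is
  det(x·I − A) = x^4 + 4*x^3 + 6*x^2 + 4*x + 1 = (x + 1)^4

Eigenvalues and multiplicities (the geometric multiplicity of λ is n − rank(A − λI), which equals the number of Jordan blocks for λ):
  λ = -1: algebraic multiplicity = 4, geometric multiplicity = 2

Determining the block sizes for each eigenvalue:
  λ = -1: with am = 4 and gm = 2, the partition is not yet determined (e.g. several partitions of 4 into 2 parts exist). Let N = A − (-1)·I. Computing rank(N^1) = 2, rank(N^2) = 1, rank(N^3) = 0; the number of blocks of size ≥ j is rank(N^{j−1}) − rank(N^j), giving [2, 1, 1]. So we have 1 block(s) of size 3, 1 block(s) of size 1 → block sizes [3, 1]

Assembling the blocks gives a Jordan form
J =
  [-1,  1,  0,  0]
  [ 0, -1,  1,  0]
  [ 0,  0, -1,  0]
  [ 0,  0,  0, -1]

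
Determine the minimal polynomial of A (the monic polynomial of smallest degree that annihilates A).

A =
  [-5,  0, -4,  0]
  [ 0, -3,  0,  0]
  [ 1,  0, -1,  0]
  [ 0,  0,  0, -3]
x^2 + 6*x + 9

The characteristic polynomial is χ_A(x) = (x + 3)^4, so the eigenvalues are known. The minimal polynomial is
  m_A(x) = Π_λ (x − λ)^{k_λ}
where k_λ is the size of the *largest* Jordan block for λ (equivalently, the smallest k with (A − λI)^k v = 0 for every generalised eigenvector v of λ).

  λ = -3: largest Jordan block has size 2, contributing (x + 3)^2

So m_A(x) = (x + 3)^2 = x^2 + 6*x + 9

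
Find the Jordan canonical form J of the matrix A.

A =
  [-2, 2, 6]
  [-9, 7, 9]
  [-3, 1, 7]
J_2(4) ⊕ J_1(4)

The characteristic polynomial is
  det(x·I − A) = x^3 - 12*x^2 + 48*x - 64 = (x - 4)^3

Eigenvalues and multiplicities (the geometric multiplicity of λ is n − rank(A − λI), which equals the number of Jordan blocks for λ):
  λ = 4: algebraic multiplicity = 3, geometric multiplicity = 2

Determining the block sizes for each eigenvalue:
  λ = 4: 2 blocks summing to 3 forces exactly one block of size 2 and the rest size 1 → block sizes [2, 1]

Assembling the blocks gives a Jordan form
J =
  [4, 1, 0]
  [0, 4, 0]
  [0, 0, 4]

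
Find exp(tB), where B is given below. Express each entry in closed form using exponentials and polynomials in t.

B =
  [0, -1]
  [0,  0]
e^{tB} =
  [1, -t]
  [0, 1]

Strategy: write B = P · J · P⁻¹ where J is a Jordan canonical form, so e^{tB} = P · e^{tJ} · P⁻¹, and e^{tJ} can be computed block-by-block.

B has Jordan form
J =
  [0, 1]
  [0, 0]
(up to reordering of blocks).

Per-block formulas:
  For a 2×2 Jordan block J_2(0): exp(t · J_2(0)) = e^(0t)·(I + t·N), where N is the 2×2 nilpotent shift.

After assembling e^{tJ} and conjugating by P, we get:

e^{tB} =
  [1, -t]
  [0, 1]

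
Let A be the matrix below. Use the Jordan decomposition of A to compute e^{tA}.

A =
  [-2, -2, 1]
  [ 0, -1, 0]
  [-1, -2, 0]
e^{tA} =
  [-t*exp(-t) + exp(-t), -2*t*exp(-t), t*exp(-t)]
  [0, exp(-t), 0]
  [-t*exp(-t), -2*t*exp(-t), t*exp(-t) + exp(-t)]

Strategy: write A = P · J · P⁻¹ where J is a Jordan canonical form, so e^{tA} = P · e^{tJ} · P⁻¹, and e^{tJ} can be computed block-by-block.

A has Jordan form
J =
  [-1,  1,  0]
  [ 0, -1,  0]
  [ 0,  0, -1]
(up to reordering of blocks).

Per-block formulas:
  For a 2×2 Jordan block J_2(-1): exp(t · J_2(-1)) = e^(-1t)·(I + t·N), where N is the 2×2 nilpotent shift.
  For a 1×1 block at λ = -1: exp(t · [-1]) = [e^(-1t)].

After assembling e^{tJ} and conjugating by P, we get:

e^{tA} =
  [-t*exp(-t) + exp(-t), -2*t*exp(-t), t*exp(-t)]
  [0, exp(-t), 0]
  [-t*exp(-t), -2*t*exp(-t), t*exp(-t) + exp(-t)]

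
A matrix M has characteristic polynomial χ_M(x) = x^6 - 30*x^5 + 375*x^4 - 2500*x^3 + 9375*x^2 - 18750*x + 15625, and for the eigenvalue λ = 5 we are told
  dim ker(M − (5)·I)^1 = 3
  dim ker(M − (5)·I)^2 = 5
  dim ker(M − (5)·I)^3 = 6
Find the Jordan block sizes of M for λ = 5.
Block sizes for λ = 5: [3, 2, 1]

From the dimensions of kernels of powers, the number of Jordan blocks of size at least j is d_j − d_{j−1} where d_j = dim ker(N^j) (with d_0 = 0). Computing the differences gives [3, 2, 1].
The number of blocks of size exactly k is (#blocks of size ≥ k) − (#blocks of size ≥ k + 1), so the partition is: 1 block(s) of size 1, 1 block(s) of size 2, 1 block(s) of size 3.
In nonincreasing order the block sizes are [3, 2, 1].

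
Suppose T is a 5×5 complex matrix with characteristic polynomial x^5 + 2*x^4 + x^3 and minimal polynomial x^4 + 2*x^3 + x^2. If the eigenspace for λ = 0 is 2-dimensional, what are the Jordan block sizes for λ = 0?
Block sizes for λ = 0: [2, 1]

Step 1 — from the characteristic polynomial, algebraic multiplicity of λ = 0 is 3. From dim ker(T − (0)·I) = 2, there are exactly 2 Jordan blocks for λ = 0.
Step 2 — from the minimal polynomial, the factor (x − 0)^2 tells us the largest block for λ = 0 has size 2.
Step 3 — with total size 3, 2 blocks, and largest block 2, the block sizes (in nonincreasing order) are [2, 1].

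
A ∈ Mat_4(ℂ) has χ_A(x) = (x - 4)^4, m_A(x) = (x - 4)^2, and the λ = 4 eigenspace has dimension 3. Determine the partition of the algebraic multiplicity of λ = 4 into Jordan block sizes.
Block sizes for λ = 4: [2, 1, 1]

Step 1 — from the characteristic polynomial, algebraic multiplicity of λ = 4 is 4. From dim ker(A − (4)·I) = 3, there are exactly 3 Jordan blocks for λ = 4.
Step 2 — from the minimal polynomial, the factor (x − 4)^2 tells us the largest block for λ = 4 has size 2.
Step 3 — with total size 4, 3 blocks, and largest block 2, the block sizes (in nonincreasing order) are [2, 1, 1].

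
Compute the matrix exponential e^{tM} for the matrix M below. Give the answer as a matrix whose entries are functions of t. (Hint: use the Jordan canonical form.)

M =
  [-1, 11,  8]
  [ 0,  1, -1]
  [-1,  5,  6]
e^{tM} =
  [t^2*exp(2*t)/2 - 3*t*exp(2*t) + exp(2*t), -2*t^2*exp(2*t) + 11*t*exp(2*t), -3*t^2*exp(2*t)/2 + 8*t*exp(2*t)]
  [t^2*exp(2*t)/2, -2*t^2*exp(2*t) - t*exp(2*t) + exp(2*t), -3*t^2*exp(2*t)/2 - t*exp(2*t)]
  [-t^2*exp(2*t)/2 - t*exp(2*t), 2*t^2*exp(2*t) + 5*t*exp(2*t), 3*t^2*exp(2*t)/2 + 4*t*exp(2*t) + exp(2*t)]

Strategy: write M = P · J · P⁻¹ where J is a Jordan canonical form, so e^{tM} = P · e^{tJ} · P⁻¹, and e^{tJ} can be computed block-by-block.

M has Jordan form
J =
  [2, 1, 0]
  [0, 2, 1]
  [0, 0, 2]
(up to reordering of blocks).

Per-block formulas:
  For a 3×3 Jordan block J_3(2): exp(t · J_3(2)) = e^(2t)·(I + t·N + (t^2/2)·N^2), where N is the 3×3 nilpotent shift.

After assembling e^{tJ} and conjugating by P, we get:

e^{tM} =
  [t^2*exp(2*t)/2 - 3*t*exp(2*t) + exp(2*t), -2*t^2*exp(2*t) + 11*t*exp(2*t), -3*t^2*exp(2*t)/2 + 8*t*exp(2*t)]
  [t^2*exp(2*t)/2, -2*t^2*exp(2*t) - t*exp(2*t) + exp(2*t), -3*t^2*exp(2*t)/2 - t*exp(2*t)]
  [-t^2*exp(2*t)/2 - t*exp(2*t), 2*t^2*exp(2*t) + 5*t*exp(2*t), 3*t^2*exp(2*t)/2 + 4*t*exp(2*t) + exp(2*t)]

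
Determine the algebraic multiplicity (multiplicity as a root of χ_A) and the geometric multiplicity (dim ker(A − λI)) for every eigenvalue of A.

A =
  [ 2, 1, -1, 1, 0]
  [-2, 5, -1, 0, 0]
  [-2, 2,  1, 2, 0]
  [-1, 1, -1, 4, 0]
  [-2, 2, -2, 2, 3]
λ = 3: alg = 5, geom = 3

Step 1 — factor the characteristic polynomial to read off the algebraic multiplicities:
  χ_A(x) = (x - 3)^5

Step 2 — compute geometric multiplicities via the rank-nullity identity g(λ) = n − rank(A − λI):
  rank(A − (3)·I) = 2, so dim ker(A − (3)·I) = n − 2 = 3

Summary:
  λ = 3: algebraic multiplicity = 5, geometric multiplicity = 3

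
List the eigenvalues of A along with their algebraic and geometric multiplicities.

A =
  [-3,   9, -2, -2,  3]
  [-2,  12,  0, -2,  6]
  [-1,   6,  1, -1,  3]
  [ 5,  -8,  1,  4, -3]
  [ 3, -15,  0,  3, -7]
λ = -1: alg = 1, geom = 1; λ = 2: alg = 4, geom = 2

Step 1 — factor the characteristic polynomial to read off the algebraic multiplicities:
  χ_A(x) = (x - 2)^4*(x + 1)

Step 2 — compute geometric multiplicities via the rank-nullity identity g(λ) = n − rank(A − λI):
  rank(A − (-1)·I) = 4, so dim ker(A − (-1)·I) = n − 4 = 1
  rank(A − (2)·I) = 3, so dim ker(A − (2)·I) = n − 3 = 2

Summary:
  λ = -1: algebraic multiplicity = 1, geometric multiplicity = 1
  λ = 2: algebraic multiplicity = 4, geometric multiplicity = 2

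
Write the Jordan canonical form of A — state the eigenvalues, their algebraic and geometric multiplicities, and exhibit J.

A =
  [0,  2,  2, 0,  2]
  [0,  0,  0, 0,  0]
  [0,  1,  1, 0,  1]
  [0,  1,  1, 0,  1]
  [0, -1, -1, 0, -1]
J_2(0) ⊕ J_1(0) ⊕ J_1(0) ⊕ J_1(0)

The characteristic polynomial is
  det(x·I − A) = x^5

Eigenvalues and multiplicities (the geometric multiplicity of λ is n − rank(A − λI), which equals the number of Jordan blocks for λ):
  λ = 0: algebraic multiplicity = 5, geometric multiplicity = 4

Determining the block sizes for each eigenvalue:
  λ = 0: 4 blocks summing to 5 forces exactly one block of size 2 and the rest size 1 → block sizes [2, 1, 1, 1]

Assembling the blocks gives a Jordan form
J =
  [0, 1, 0, 0, 0]
  [0, 0, 0, 0, 0]
  [0, 0, 0, 0, 0]
  [0, 0, 0, 0, 0]
  [0, 0, 0, 0, 0]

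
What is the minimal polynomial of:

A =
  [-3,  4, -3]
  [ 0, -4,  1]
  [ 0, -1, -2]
x^3 + 9*x^2 + 27*x + 27

The characteristic polynomial is χ_A(x) = (x + 3)^3, so the eigenvalues are known. The minimal polynomial is
  m_A(x) = Π_λ (x − λ)^{k_λ}
where k_λ is the size of the *largest* Jordan block for λ (equivalently, the smallest k with (A − λI)^k v = 0 for every generalised eigenvector v of λ).

  λ = -3: largest Jordan block has size 3, contributing (x + 3)^3

So m_A(x) = (x + 3)^3 = x^3 + 9*x^2 + 27*x + 27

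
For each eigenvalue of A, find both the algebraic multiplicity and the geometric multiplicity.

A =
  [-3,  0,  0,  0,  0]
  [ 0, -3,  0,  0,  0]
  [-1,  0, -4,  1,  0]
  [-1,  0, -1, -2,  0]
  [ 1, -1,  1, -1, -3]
λ = -3: alg = 5, geom = 3

Step 1 — factor the characteristic polynomial to read off the algebraic multiplicities:
  χ_A(x) = (x + 3)^5

Step 2 — compute geometric multiplicities via the rank-nullity identity g(λ) = n − rank(A − λI):
  rank(A − (-3)·I) = 2, so dim ker(A − (-3)·I) = n − 2 = 3

Summary:
  λ = -3: algebraic multiplicity = 5, geometric multiplicity = 3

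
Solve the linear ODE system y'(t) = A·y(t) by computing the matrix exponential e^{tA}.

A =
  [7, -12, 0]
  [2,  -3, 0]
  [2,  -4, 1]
e^{tA} =
  [3*exp(3*t) - 2*exp(t), -6*exp(3*t) + 6*exp(t), 0]
  [exp(3*t) - exp(t), -2*exp(3*t) + 3*exp(t), 0]
  [exp(3*t) - exp(t), -2*exp(3*t) + 2*exp(t), exp(t)]

Strategy: write A = P · J · P⁻¹ where J is a Jordan canonical form, so e^{tA} = P · e^{tJ} · P⁻¹, and e^{tJ} can be computed block-by-block.

A has Jordan form
J =
  [1, 0, 0]
  [0, 1, 0]
  [0, 0, 3]
(up to reordering of blocks).

Per-block formulas:
  For a 1×1 block at λ = 1: exp(t · [1]) = [e^(1t)].
  For a 1×1 block at λ = 3: exp(t · [3]) = [e^(3t)].

After assembling e^{tJ} and conjugating by P, we get:

e^{tA} =
  [3*exp(3*t) - 2*exp(t), -6*exp(3*t) + 6*exp(t), 0]
  [exp(3*t) - exp(t), -2*exp(3*t) + 3*exp(t), 0]
  [exp(3*t) - exp(t), -2*exp(3*t) + 2*exp(t), exp(t)]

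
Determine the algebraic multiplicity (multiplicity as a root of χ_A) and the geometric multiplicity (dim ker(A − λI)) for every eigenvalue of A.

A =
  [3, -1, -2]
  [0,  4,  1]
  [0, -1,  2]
λ = 3: alg = 3, geom = 1

Step 1 — factor the characteristic polynomial to read off the algebraic multiplicities:
  χ_A(x) = (x - 3)^3

Step 2 — compute geometric multiplicities via the rank-nullity identity g(λ) = n − rank(A − λI):
  rank(A − (3)·I) = 2, so dim ker(A − (3)·I) = n − 2 = 1

Summary:
  λ = 3: algebraic multiplicity = 3, geometric multiplicity = 1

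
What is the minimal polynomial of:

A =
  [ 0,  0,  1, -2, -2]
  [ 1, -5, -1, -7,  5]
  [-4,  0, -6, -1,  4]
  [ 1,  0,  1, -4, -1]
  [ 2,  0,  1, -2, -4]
x^4 + 14*x^3 + 69*x^2 + 140*x + 100

The characteristic polynomial is χ_A(x) = (x + 2)^2*(x + 5)^3, so the eigenvalues are known. The minimal polynomial is
  m_A(x) = Π_λ (x − λ)^{k_λ}
where k_λ is the size of the *largest* Jordan block for λ (equivalently, the smallest k with (A − λI)^k v = 0 for every generalised eigenvector v of λ).

  λ = -5: largest Jordan block has size 2, contributing (x + 5)^2
  λ = -2: largest Jordan block has size 2, contributing (x + 2)^2

So m_A(x) = (x + 2)^2*(x + 5)^2 = x^4 + 14*x^3 + 69*x^2 + 140*x + 100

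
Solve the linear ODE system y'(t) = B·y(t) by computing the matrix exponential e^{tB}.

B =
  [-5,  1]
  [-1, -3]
e^{tB} =
  [-t*exp(-4*t) + exp(-4*t), t*exp(-4*t)]
  [-t*exp(-4*t), t*exp(-4*t) + exp(-4*t)]

Strategy: write B = P · J · P⁻¹ where J is a Jordan canonical form, so e^{tB} = P · e^{tJ} · P⁻¹, and e^{tJ} can be computed block-by-block.

B has Jordan form
J =
  [-4,  1]
  [ 0, -4]
(up to reordering of blocks).

Per-block formulas:
  For a 2×2 Jordan block J_2(-4): exp(t · J_2(-4)) = e^(-4t)·(I + t·N), where N is the 2×2 nilpotent shift.

After assembling e^{tJ} and conjugating by P, we get:

e^{tB} =
  [-t*exp(-4*t) + exp(-4*t), t*exp(-4*t)]
  [-t*exp(-4*t), t*exp(-4*t) + exp(-4*t)]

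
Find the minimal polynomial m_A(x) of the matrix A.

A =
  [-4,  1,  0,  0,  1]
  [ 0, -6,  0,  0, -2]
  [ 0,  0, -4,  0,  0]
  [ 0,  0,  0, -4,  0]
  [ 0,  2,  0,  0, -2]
x^2 + 8*x + 16

The characteristic polynomial is χ_A(x) = (x + 4)^5, so the eigenvalues are known. The minimal polynomial is
  m_A(x) = Π_λ (x − λ)^{k_λ}
where k_λ is the size of the *largest* Jordan block for λ (equivalently, the smallest k with (A − λI)^k v = 0 for every generalised eigenvector v of λ).

  λ = -4: largest Jordan block has size 2, contributing (x + 4)^2

So m_A(x) = (x + 4)^2 = x^2 + 8*x + 16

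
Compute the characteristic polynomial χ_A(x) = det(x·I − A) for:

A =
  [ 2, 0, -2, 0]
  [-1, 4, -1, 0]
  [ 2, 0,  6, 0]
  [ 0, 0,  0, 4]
x^4 - 16*x^3 + 96*x^2 - 256*x + 256

Expanding det(x·I − A) (e.g. by cofactor expansion or by noting that A is similar to its Jordan form J, which has the same characteristic polynomial as A) gives
  χ_A(x) = x^4 - 16*x^3 + 96*x^2 - 256*x + 256
which factors as (x - 4)^4. The eigenvalues (with algebraic multiplicities) are λ = 4 with multiplicity 4.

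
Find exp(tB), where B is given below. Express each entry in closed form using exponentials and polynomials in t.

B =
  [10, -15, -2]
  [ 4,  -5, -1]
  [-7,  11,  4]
e^{tB} =
  [3*t^2*exp(3*t)/2 + 7*t*exp(3*t) + exp(3*t), -7*t^2*exp(3*t)/2 - 15*t*exp(3*t), -t^2*exp(3*t)/2 - 2*t*exp(3*t)]
  [3*t^2*exp(3*t)/2 + 4*t*exp(3*t), -7*t^2*exp(3*t)/2 - 8*t*exp(3*t) + exp(3*t), -t^2*exp(3*t)/2 - t*exp(3*t)]
  [-6*t^2*exp(3*t) - 7*t*exp(3*t), 14*t^2*exp(3*t) + 11*t*exp(3*t), 2*t^2*exp(3*t) + t*exp(3*t) + exp(3*t)]

Strategy: write B = P · J · P⁻¹ where J is a Jordan canonical form, so e^{tB} = P · e^{tJ} · P⁻¹, and e^{tJ} can be computed block-by-block.

B has Jordan form
J =
  [3, 1, 0]
  [0, 3, 1]
  [0, 0, 3]
(up to reordering of blocks).

Per-block formulas:
  For a 3×3 Jordan block J_3(3): exp(t · J_3(3)) = e^(3t)·(I + t·N + (t^2/2)·N^2), where N is the 3×3 nilpotent shift.

After assembling e^{tJ} and conjugating by P, we get:

e^{tB} =
  [3*t^2*exp(3*t)/2 + 7*t*exp(3*t) + exp(3*t), -7*t^2*exp(3*t)/2 - 15*t*exp(3*t), -t^2*exp(3*t)/2 - 2*t*exp(3*t)]
  [3*t^2*exp(3*t)/2 + 4*t*exp(3*t), -7*t^2*exp(3*t)/2 - 8*t*exp(3*t) + exp(3*t), -t^2*exp(3*t)/2 - t*exp(3*t)]
  [-6*t^2*exp(3*t) - 7*t*exp(3*t), 14*t^2*exp(3*t) + 11*t*exp(3*t), 2*t^2*exp(3*t) + t*exp(3*t) + exp(3*t)]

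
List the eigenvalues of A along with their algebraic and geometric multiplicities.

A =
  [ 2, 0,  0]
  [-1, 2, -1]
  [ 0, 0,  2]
λ = 2: alg = 3, geom = 2

Step 1 — factor the characteristic polynomial to read off the algebraic multiplicities:
  χ_A(x) = (x - 2)^3

Step 2 — compute geometric multiplicities via the rank-nullity identity g(λ) = n − rank(A − λI):
  rank(A − (2)·I) = 1, so dim ker(A − (2)·I) = n − 1 = 2

Summary:
  λ = 2: algebraic multiplicity = 3, geometric multiplicity = 2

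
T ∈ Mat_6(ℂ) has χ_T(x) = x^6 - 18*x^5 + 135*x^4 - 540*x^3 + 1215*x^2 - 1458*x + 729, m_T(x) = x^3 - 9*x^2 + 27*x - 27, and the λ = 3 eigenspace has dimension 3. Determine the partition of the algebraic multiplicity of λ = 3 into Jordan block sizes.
Block sizes for λ = 3: [3, 2, 1]

Step 1 — from the characteristic polynomial, algebraic multiplicity of λ = 3 is 6. From dim ker(T − (3)·I) = 3, there are exactly 3 Jordan blocks for λ = 3.
Step 2 — from the minimal polynomial, the factor (x − 3)^3 tells us the largest block for λ = 3 has size 3.
Step 3 — with total size 6, 3 blocks, and largest block 3, the block sizes (in nonincreasing order) are [3, 2, 1].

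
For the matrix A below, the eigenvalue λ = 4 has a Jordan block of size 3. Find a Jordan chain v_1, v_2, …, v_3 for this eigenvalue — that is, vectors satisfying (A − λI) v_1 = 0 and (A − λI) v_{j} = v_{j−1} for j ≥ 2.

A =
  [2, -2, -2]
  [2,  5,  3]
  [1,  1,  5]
A Jordan chain for λ = 4 of length 3:
v_1 = (-2, 1, 1)ᵀ
v_2 = (-2, 2, 1)ᵀ
v_3 = (1, 0, 0)ᵀ

Let N = A − (4)·I. We want v_3 with N^3 v_3 = 0 but N^2 v_3 ≠ 0; then v_{j-1} := N · v_j for j = 3, …, 2.

Pick v_3 = (1, 0, 0)ᵀ.
Then v_2 = N · v_3 = (-2, 2, 1)ᵀ.
Then v_1 = N · v_2 = (-2, 1, 1)ᵀ.

Sanity check: (A − (4)·I) v_1 = (0, 0, 0)ᵀ = 0. ✓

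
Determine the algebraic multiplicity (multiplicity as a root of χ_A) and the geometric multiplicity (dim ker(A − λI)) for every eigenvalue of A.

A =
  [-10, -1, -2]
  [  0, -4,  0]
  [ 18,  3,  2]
λ = -4: alg = 3, geom = 2

Step 1 — factor the characteristic polynomial to read off the algebraic multiplicities:
  χ_A(x) = (x + 4)^3

Step 2 — compute geometric multiplicities via the rank-nullity identity g(λ) = n − rank(A − λI):
  rank(A − (-4)·I) = 1, so dim ker(A − (-4)·I) = n − 1 = 2

Summary:
  λ = -4: algebraic multiplicity = 3, geometric multiplicity = 2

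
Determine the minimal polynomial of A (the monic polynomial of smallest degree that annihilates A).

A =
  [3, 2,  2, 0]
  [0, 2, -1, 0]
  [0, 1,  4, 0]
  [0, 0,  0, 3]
x^2 - 6*x + 9

The characteristic polynomial is χ_A(x) = (x - 3)^4, so the eigenvalues are known. The minimal polynomial is
  m_A(x) = Π_λ (x − λ)^{k_λ}
where k_λ is the size of the *largest* Jordan block for λ (equivalently, the smallest k with (A − λI)^k v = 0 for every generalised eigenvector v of λ).

  λ = 3: largest Jordan block has size 2, contributing (x − 3)^2

So m_A(x) = (x - 3)^2 = x^2 - 6*x + 9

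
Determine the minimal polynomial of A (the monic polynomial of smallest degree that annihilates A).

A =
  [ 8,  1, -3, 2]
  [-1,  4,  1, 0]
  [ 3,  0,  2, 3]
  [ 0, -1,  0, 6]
x^3 - 15*x^2 + 75*x - 125

The characteristic polynomial is χ_A(x) = (x - 5)^4, so the eigenvalues are known. The minimal polynomial is
  m_A(x) = Π_λ (x − λ)^{k_λ}
where k_λ is the size of the *largest* Jordan block for λ (equivalently, the smallest k with (A − λI)^k v = 0 for every generalised eigenvector v of λ).

  λ = 5: largest Jordan block has size 3, contributing (x − 5)^3

So m_A(x) = (x - 5)^3 = x^3 - 15*x^2 + 75*x - 125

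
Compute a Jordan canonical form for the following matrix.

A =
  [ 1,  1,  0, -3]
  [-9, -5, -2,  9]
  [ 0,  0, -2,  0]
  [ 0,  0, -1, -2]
J_3(-2) ⊕ J_1(-2)

The characteristic polynomial is
  det(x·I − A) = x^4 + 8*x^3 + 24*x^2 + 32*x + 16 = (x + 2)^4

Eigenvalues and multiplicities (the geometric multiplicity of λ is n − rank(A − λI), which equals the number of Jordan blocks for λ):
  λ = -2: algebraic multiplicity = 4, geometric multiplicity = 2

Determining the block sizes for each eigenvalue:
  λ = -2: with am = 4 and gm = 2, the partition is not yet determined (e.g. several partitions of 4 into 2 parts exist). Let N = A − (-2)·I. Computing rank(N^1) = 2, rank(N^2) = 1, rank(N^3) = 0; the number of blocks of size ≥ j is rank(N^{j−1}) − rank(N^j), giving [2, 1, 1]. So we have 1 block(s) of size 3, 1 block(s) of size 1 → block sizes [3, 1]

Assembling the blocks gives a Jordan form
J =
  [-2,  1,  0,  0]
  [ 0, -2,  1,  0]
  [ 0,  0, -2,  0]
  [ 0,  0,  0, -2]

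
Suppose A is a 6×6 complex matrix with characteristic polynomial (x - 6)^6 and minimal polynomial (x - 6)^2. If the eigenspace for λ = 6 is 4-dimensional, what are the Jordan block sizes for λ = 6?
Block sizes for λ = 6: [2, 2, 1, 1]

Step 1 — from the characteristic polynomial, algebraic multiplicity of λ = 6 is 6. From dim ker(A − (6)·I) = 4, there are exactly 4 Jordan blocks for λ = 6.
Step 2 — from the minimal polynomial, the factor (x − 6)^2 tells us the largest block for λ = 6 has size 2.
Step 3 — with total size 6, 4 blocks, and largest block 2, the block sizes (in nonincreasing order) are [2, 2, 1, 1].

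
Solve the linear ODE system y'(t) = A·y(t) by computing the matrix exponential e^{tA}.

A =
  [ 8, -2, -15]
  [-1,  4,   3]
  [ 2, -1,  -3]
e^{tA} =
  [-3*t^2*exp(3*t)/2 + 5*t*exp(3*t) + exp(3*t), 3*t^2*exp(3*t)/2 - 2*t*exp(3*t), 9*t^2*exp(3*t)/2 - 15*t*exp(3*t)]
  [-t*exp(3*t), t*exp(3*t) + exp(3*t), 3*t*exp(3*t)]
  [-t^2*exp(3*t)/2 + 2*t*exp(3*t), t^2*exp(3*t)/2 - t*exp(3*t), 3*t^2*exp(3*t)/2 - 6*t*exp(3*t) + exp(3*t)]

Strategy: write A = P · J · P⁻¹ where J is a Jordan canonical form, so e^{tA} = P · e^{tJ} · P⁻¹, and e^{tJ} can be computed block-by-block.

A has Jordan form
J =
  [3, 1, 0]
  [0, 3, 1]
  [0, 0, 3]
(up to reordering of blocks).

Per-block formulas:
  For a 3×3 Jordan block J_3(3): exp(t · J_3(3)) = e^(3t)·(I + t·N + (t^2/2)·N^2), where N is the 3×3 nilpotent shift.

After assembling e^{tJ} and conjugating by P, we get:

e^{tA} =
  [-3*t^2*exp(3*t)/2 + 5*t*exp(3*t) + exp(3*t), 3*t^2*exp(3*t)/2 - 2*t*exp(3*t), 9*t^2*exp(3*t)/2 - 15*t*exp(3*t)]
  [-t*exp(3*t), t*exp(3*t) + exp(3*t), 3*t*exp(3*t)]
  [-t^2*exp(3*t)/2 + 2*t*exp(3*t), t^2*exp(3*t)/2 - t*exp(3*t), 3*t^2*exp(3*t)/2 - 6*t*exp(3*t) + exp(3*t)]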